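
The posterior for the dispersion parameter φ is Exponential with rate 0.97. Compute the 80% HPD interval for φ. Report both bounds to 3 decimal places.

[0.000, 1.659]

The exponential density is strictly decreasing on [0, ∞), so the HPD interval is anchored at 0: [0, q] with P(φ ≤ q) = 0.80.
q = −ln(1 − 0.80) / 0.97 = 1.6094 / 0.97 = 1.659.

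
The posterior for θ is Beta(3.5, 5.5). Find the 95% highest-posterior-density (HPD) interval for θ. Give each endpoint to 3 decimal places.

The posterior is unimodal and skewed, so the HPD interval has equal density at both endpoints and is the shortest 95% interval.
Solving f(0.104) = f(0.686) with F(0.686) − F(0.104) = 0.95 gives [0.104, 0.686].
For comparison, the equal-tailed interval is [0.119, 0.705]; the HPD is narrower and shifted toward the mode.

[0.104, 0.686]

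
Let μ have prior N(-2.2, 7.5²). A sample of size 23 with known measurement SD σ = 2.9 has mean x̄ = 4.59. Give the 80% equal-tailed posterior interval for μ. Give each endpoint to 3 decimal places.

Posterior precision = 1/7.5² + 23/2.9² = 0.0178 + 2.7348 = 2.7526, so posterior SD = 0.6027.
Posterior mean = (-2.2/7.5² + 23·4.59/2.9²) / 2.7526 = 4.5461.
Interval: 4.5461 ± 1.282 × 0.6027 → [3.774, 5.319].

[3.774, 5.319]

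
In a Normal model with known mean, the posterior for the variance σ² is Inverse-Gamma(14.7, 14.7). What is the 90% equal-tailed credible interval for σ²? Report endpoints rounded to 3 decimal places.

Inverse-Gamma(14.7, 14.7) quantiles: F⁻¹(0.05) and F⁻¹(0.95).
Equivalently, 1/σ² ~ Gamma(14.7, rate = 14.7); invert its 0.95 and 0.05 quantiles.
Posterior mean ≈ 1.073, SD ≈ 0.301; a Normal approximation gives roughly [0.578, 1.568].
Exact: lower = 0.683; upper = 1.631.

[0.683, 1.631]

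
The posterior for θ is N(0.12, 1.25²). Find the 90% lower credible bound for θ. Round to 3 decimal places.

Need L with P(θ ≥ L) = 0.90: L = 0.12 − z_{0.1}·1.25.
z = 1.282; L = 0.12 − 1.282 × 1.25 = -1.482.

-1.482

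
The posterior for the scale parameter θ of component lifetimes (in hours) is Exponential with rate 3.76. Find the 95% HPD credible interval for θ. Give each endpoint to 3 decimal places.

The exponential density is strictly decreasing on [0, ∞), so the HPD interval is anchored at 0: [0, q] with P(θ ≤ q) = 0.95.
q = −ln(1 − 0.95) / 3.76 = 2.9957 / 3.76 = 0.797.

[0.000, 0.797]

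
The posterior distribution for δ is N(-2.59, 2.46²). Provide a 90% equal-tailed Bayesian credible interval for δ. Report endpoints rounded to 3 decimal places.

[-6.636, 1.456]

The posterior is symmetric, so the 90% equal-tailed interval is δ = -2.59 ± z·2.46 with z = 1.645.
Half-width: 1.645 × 2.46 = 4.046.
-2.59 − 4.046 = -6.636; -2.59 + 4.046 = 1.456.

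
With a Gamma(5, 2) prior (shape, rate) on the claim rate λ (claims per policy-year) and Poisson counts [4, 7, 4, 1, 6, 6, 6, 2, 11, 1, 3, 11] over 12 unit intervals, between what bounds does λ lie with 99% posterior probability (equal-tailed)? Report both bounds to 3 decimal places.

[3.414, 6.425]

Posterior: Gamma(5+62, 2+12) = Gamma(67, 14) (shape, rate).
Equal-tailed 99% interval: Gamma(67, 14) quantiles at 0.005 and 0.995.
Posterior mean ≈ 4.786, SD ≈ 0.585; a Normal approximation gives roughly [3.280, 6.292].
Exact: lower = 3.414; upper = 6.425.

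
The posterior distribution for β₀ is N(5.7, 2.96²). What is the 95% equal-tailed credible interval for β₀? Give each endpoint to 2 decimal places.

The posterior is symmetric, so the 95% equal-tailed interval is β₀ = 5.7 ± z·2.96 with z = 1.960.
Half-width: 1.960 × 2.96 = 5.80.
5.7 − 5.80 = -0.10; 5.7 + 5.80 = 11.50.

[-0.10, 11.50]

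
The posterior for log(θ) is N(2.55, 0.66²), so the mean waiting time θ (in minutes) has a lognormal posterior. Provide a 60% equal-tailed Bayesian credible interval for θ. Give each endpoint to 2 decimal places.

On the log scale the 60% interval is 2.55 ± 0.842 × 0.66 = [1.9945, 3.1055].
Exponentiate: [e^1.9945, e^3.1055] = [7.35, 22.32].

[7.35, 22.32]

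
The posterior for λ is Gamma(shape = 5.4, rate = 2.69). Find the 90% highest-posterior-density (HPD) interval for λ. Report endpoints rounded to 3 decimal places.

[0.651, 3.311]

The posterior is unimodal and skewed, so the HPD interval has equal density at both endpoints and is the shortest 90% interval.
Solving f(0.651) = f(3.311) with F(3.311) − F(0.651) = 0.90 gives [0.651, 3.311].
For comparison, the equal-tailed interval is [0.826, 3.607]; the HPD is narrower and shifted toward the mode.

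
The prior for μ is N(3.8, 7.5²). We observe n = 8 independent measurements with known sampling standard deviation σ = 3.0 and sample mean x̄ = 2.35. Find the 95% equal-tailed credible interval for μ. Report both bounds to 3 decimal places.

Posterior precision = 1/7.5² + 8/3.0² = 0.0178 + 0.8889 = 0.9067, so posterior SD = 1.0502.
Posterior mean = (3.8/7.5² + 8·2.35/3.0²) / 0.9067 = 2.3784.
Interval: 2.3784 ± 1.960 × 1.0502 → [0.320, 4.437].

[0.320, 4.437]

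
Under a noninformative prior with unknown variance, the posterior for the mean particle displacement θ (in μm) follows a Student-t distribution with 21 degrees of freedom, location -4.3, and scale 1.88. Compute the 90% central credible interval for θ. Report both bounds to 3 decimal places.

[-7.535, -1.065]

The t_21 distribution is symmetric; the 90% interval is -4.3 ± t·1.88 with t_{0.95,21} = 1.721.
Half-width: 1.721 × 1.88 = 3.235.
-4.3 − 3.235 = -7.535; -4.3 + 3.235 = -1.065.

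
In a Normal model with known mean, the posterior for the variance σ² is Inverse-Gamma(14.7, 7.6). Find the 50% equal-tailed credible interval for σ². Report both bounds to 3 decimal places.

[0.445, 0.635]

Inverse-Gamma(14.7, 7.6) quantiles: F⁻¹(0.25) and F⁻¹(0.75).
Equivalently, 1/σ² ~ Gamma(14.7, rate = 7.6); invert its 0.75 and 0.25 quantiles.
Posterior mean ≈ 0.555, SD ≈ 0.156; a Normal approximation gives roughly [0.450, 0.660].
Exact: lower = 0.445; upper = 0.635.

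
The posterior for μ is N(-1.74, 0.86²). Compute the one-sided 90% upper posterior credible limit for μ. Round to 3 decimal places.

-0.638

Need U with P(μ ≤ U) = 0.90: U = -1.74 + z_{0.1}·0.86.
z = 1.282; U = -1.74 + 1.282 × 0.86 = -0.638.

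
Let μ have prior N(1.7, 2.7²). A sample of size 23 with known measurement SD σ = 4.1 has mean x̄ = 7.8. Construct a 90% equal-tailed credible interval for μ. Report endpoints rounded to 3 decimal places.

Posterior precision = 1/2.7² + 23/4.1² = 0.1372 + 1.3682 = 1.5054, so posterior SD = 0.8150.
Posterior mean = (1.7/2.7² + 23·7.8/4.1²) / 1.5054 = 7.2442.
Interval: 7.2442 ± 1.645 × 0.8150 → [5.904, 8.585].

[5.904, 8.585]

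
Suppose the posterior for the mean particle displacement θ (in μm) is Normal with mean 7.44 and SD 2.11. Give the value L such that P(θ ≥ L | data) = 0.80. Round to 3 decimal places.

5.664

Need L with P(θ ≥ L) = 0.80: L = 7.44 − z_{0.2}·2.11.
z = 0.842; L = 7.44 − 0.842 × 2.11 = 5.664.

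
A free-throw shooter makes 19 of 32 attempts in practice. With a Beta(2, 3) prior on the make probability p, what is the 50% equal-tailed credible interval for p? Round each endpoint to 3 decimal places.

[0.513, 0.623]

Posterior: Beta(2+19, 3+13) = Beta(21, 16).
Equal-tailed 50% interval: the 0.25 and 0.75 quantiles of Beta(21, 16).
Posterior mean ≈ 0.568, SD ≈ 0.080; a Normal approximation gives roughly [0.513, 0.622].
Exact: F⁻¹(0.25) = 0.513; F⁻¹(0.75) = 0.623.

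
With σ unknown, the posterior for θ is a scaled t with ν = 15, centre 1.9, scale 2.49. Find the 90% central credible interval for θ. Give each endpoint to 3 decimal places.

[-2.465, 6.265]

The t_15 distribution is symmetric; the 90% interval is 1.9 ± t·2.49 with t_{0.95,15} = 1.753.
Half-width: 1.753 × 2.49 = 4.365.
1.9 − 4.365 = -2.465; 1.9 + 4.365 = 6.265.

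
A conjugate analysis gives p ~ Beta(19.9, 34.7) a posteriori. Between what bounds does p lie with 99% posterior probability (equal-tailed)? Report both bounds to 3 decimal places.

Posterior: Beta(19.9, 34.7).
Equal-tailed 99% interval: the 0.005 and 0.995 quantiles of Beta(19.9, 34.7).
Posterior mean ≈ 0.364, SD ≈ 0.065; a Normal approximation gives roughly [0.198, 0.531].
Exact: F⁻¹(0.005) = 0.210; F⁻¹(0.995) = 0.537.

[0.210, 0.537]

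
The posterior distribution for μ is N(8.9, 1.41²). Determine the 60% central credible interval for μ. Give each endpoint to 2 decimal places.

[7.71, 10.09]

The posterior is symmetric, so the 60% equal-tailed interval is μ = 8.9 ± z·1.41 with z = 0.842.
Half-width: 0.842 × 1.41 = 1.19.
8.9 − 1.19 = 7.71; 8.9 + 1.19 = 10.09.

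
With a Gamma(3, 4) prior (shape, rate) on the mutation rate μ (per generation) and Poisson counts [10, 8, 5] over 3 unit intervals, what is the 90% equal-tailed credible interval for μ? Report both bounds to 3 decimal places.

[2.603, 4.988]

Posterior: Gamma(3+23, 4+3) = Gamma(26, 7) (shape, rate).
Equal-tailed 90% interval: Gamma(26, 7) quantiles at 0.05 and 0.95.
Posterior mean ≈ 3.714, SD ≈ 0.728; a Normal approximation gives roughly [2.516, 4.912].
Exact: lower = 2.603; upper = 4.988.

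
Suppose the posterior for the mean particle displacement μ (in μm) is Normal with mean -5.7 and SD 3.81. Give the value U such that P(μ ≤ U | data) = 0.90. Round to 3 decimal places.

-0.817

Need U with P(μ ≤ U) = 0.90: U = -5.7 + z_{0.1}·3.81.
z = 1.282; U = -5.7 + 1.282 × 3.81 = -0.817.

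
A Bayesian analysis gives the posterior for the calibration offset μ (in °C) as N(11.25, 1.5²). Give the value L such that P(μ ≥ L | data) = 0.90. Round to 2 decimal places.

Need L with P(μ ≥ L) = 0.90: L = 11.25 − z_{0.1}·1.5.
z = 1.282; L = 11.25 − 1.282 × 1.5 = 9.33.

9.33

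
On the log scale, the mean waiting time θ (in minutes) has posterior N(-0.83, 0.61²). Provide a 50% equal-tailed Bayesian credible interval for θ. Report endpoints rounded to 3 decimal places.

[0.289, 0.658]

On the log scale the 50% interval is -0.83 ± 0.674 × 0.61 = [-1.2414, -0.4186].
Exponentiate: [e^-1.2414, e^-0.4186] = [0.289, 0.658].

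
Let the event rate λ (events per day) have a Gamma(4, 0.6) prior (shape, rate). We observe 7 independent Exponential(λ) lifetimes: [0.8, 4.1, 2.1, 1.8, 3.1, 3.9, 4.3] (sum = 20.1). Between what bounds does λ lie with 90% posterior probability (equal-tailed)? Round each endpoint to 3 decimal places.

[0.298, 0.819]

Posterior: Gamma(4+7, 0.6+20.1) = Gamma(11, 20.7) (shape, rate).
Equal-tailed 90% interval: Gamma(11, 20.7) quantiles at 0.05 and 0.95.
Posterior mean ≈ 0.531, SD ≈ 0.160; a Normal approximation gives roughly [0.268, 0.795].
Exact: lower = 0.298; upper = 0.819.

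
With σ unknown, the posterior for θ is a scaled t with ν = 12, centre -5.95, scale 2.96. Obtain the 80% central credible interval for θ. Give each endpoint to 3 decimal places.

The t_12 distribution is symmetric; the 80% interval is -5.95 ± t·2.96 with t_{0.9,12} = 1.356.
Half-width: 1.356 × 2.96 = 4.014.
-5.95 − 4.014 = -9.964; -5.95 + 4.014 = -1.936.

[-9.964, -1.936]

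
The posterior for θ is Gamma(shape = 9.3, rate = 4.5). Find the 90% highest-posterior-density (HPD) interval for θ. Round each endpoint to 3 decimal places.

The posterior is unimodal and skewed, so the HPD interval has equal density at both endpoints and is the shortest 90% interval.
Solving f(0.975) = f(3.122) with F(3.122) − F(0.975) = 0.90 gives [0.975, 3.122].
For comparison, the equal-tailed interval is [1.092, 3.293]; the HPD is narrower and shifted toward the mode.

[0.975, 3.122]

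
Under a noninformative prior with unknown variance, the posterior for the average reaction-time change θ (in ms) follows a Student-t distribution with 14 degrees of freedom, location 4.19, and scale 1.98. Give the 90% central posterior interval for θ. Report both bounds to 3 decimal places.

[0.703, 7.677]

The t_14 distribution is symmetric; the 90% interval is 4.19 ± t·1.98 with t_{0.95,14} = 1.761.
Half-width: 1.761 × 1.98 = 3.487.
4.19 − 3.487 = 0.703; 4.19 + 3.487 = 7.677.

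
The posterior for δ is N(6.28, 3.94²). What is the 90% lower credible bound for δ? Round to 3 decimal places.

1.231

Need L with P(δ ≥ L) = 0.90: L = 6.28 − z_{0.1}·3.94.
z = 1.282; L = 6.28 − 1.282 × 3.94 = 1.231.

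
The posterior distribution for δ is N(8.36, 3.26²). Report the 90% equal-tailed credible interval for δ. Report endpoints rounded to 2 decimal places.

[3.00, 13.72]

The posterior is symmetric, so the 90% equal-tailed interval is δ = 8.36 ± z·3.26 with z = 1.645.
Half-width: 1.645 × 3.26 = 5.36.
8.36 − 5.36 = 3.00; 8.36 + 5.36 = 13.72.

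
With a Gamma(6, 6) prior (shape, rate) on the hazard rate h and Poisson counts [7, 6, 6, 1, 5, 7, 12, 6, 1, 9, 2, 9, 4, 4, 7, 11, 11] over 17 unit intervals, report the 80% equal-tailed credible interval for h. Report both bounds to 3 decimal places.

[4.372, 5.560]

Posterior: Gamma(6+108, 6+17) = Gamma(114, 23) (shape, rate).
Equal-tailed 80% interval: Gamma(114, 23) quantiles at 0.1 and 0.9.
Posterior mean ≈ 4.957, SD ≈ 0.464; a Normal approximation gives roughly [4.362, 5.551].
Exact: lower = 4.372; upper = 5.560.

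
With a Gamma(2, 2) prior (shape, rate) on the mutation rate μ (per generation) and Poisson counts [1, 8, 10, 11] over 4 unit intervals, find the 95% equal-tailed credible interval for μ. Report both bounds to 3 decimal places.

[3.648, 7.334]

Posterior: Gamma(2+30, 2+4) = Gamma(32, 6) (shape, rate).
Equal-tailed 95% interval: Gamma(32, 6) quantiles at 0.025 and 0.975.
Posterior mean ≈ 5.333, SD ≈ 0.943; a Normal approximation gives roughly [3.485, 7.181].
Exact: lower = 3.648; upper = 7.334.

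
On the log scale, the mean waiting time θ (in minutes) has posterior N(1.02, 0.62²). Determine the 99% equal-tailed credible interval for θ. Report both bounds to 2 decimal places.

On the log scale the 99% interval is 1.02 ± 2.576 × 0.62 = [-0.5770, 2.6170].
Exponentiate: [e^-0.5770, e^2.6170] = [0.56, 13.69].

[0.56, 13.69]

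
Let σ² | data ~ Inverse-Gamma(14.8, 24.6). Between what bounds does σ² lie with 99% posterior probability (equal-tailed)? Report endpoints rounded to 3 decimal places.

Inverse-Gamma(14.8, 24.6) quantiles: F⁻¹(0.005) and F⁻¹(0.995).
Equivalently, 1/σ² ~ Gamma(14.8, rate = 24.6); invert its 0.995 and 0.005 quantiles.
Posterior mean ≈ 1.783, SD ≈ 0.498; a Normal approximation gives roughly [0.499, 3.066].
Exact: lower = 0.926; upper = 3.639.

[0.926, 3.639]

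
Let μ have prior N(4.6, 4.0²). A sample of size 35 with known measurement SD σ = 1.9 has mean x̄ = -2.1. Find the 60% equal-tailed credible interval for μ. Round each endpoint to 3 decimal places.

Posterior precision = 1/4.0² + 35/1.9² = 0.0625 + 9.6953 = 9.7578, so posterior SD = 0.3201.
Posterior mean = (4.6/4.0² + 35·-2.1/1.9²) / 9.7578 = -2.0571.
Interval: -2.0571 ± 0.842 × 0.3201 → [-2.327, -1.788].

[-2.327, -1.788]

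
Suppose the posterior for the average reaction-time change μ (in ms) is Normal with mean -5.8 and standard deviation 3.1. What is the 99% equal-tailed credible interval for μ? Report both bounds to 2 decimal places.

The posterior is symmetric, so the 99% equal-tailed interval is μ = -5.8 ± z·3.1 with z = 2.576.
Half-width: 2.576 × 3.1 = 7.99.
-5.8 − 7.99 = -13.79; -5.8 + 7.99 = 2.19.

[-13.79, 2.19]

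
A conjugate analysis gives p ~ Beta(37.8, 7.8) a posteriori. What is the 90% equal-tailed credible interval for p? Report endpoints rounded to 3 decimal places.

[0.731, 0.911]

Posterior: Beta(37.8, 7.8).
Equal-tailed 90% interval: the 0.05 and 0.95 quantiles of Beta(37.8, 7.8).
Posterior mean ≈ 0.829, SD ≈ 0.055; a Normal approximation gives roughly [0.738, 0.920].
Exact: F⁻¹(0.05) = 0.731; F⁻¹(0.95) = 0.911.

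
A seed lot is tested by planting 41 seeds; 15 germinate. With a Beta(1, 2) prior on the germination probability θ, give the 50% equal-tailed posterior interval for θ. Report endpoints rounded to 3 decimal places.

Posterior: Beta(1+15, 2+26) = Beta(16, 28).
Equal-tailed 50% interval: the 0.25 and 0.75 quantiles of Beta(16, 28).
Posterior mean ≈ 0.364, SD ≈ 0.072; a Normal approximation gives roughly [0.315, 0.412].
Exact: F⁻¹(0.25) = 0.314; F⁻¹(0.75) = 0.412.

[0.314, 0.412]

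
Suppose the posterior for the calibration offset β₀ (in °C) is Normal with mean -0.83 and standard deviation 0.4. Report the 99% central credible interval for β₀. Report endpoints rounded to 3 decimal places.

[-1.860, 0.200]

The posterior is symmetric, so the 99% equal-tailed interval is β₀ = -0.83 ± z·0.4 with z = 2.576.
Half-width: 2.576 × 0.4 = 1.030.
-0.83 − 1.030 = -1.860; -0.83 + 1.030 = 0.200.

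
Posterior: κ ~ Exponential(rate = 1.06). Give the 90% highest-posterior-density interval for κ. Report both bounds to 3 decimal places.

The exponential density is strictly decreasing on [0, ∞), so the HPD interval is anchored at 0: [0, q] with P(κ ≤ q) = 0.90.
q = −ln(1 − 0.90) / 1.06 = 2.3026 / 1.06 = 2.172.

[0.000, 2.172]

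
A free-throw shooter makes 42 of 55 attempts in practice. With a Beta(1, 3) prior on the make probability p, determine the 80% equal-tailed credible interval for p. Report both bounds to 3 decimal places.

[0.653, 0.801]

Posterior: Beta(1+42, 3+13) = Beta(43, 16).
Equal-tailed 80% interval: the 0.1 and 0.9 quantiles of Beta(43, 16).
Posterior mean ≈ 0.729, SD ≈ 0.057; a Normal approximation gives roughly [0.655, 0.802].
Exact: F⁻¹(0.1) = 0.653; F⁻¹(0.9) = 0.801.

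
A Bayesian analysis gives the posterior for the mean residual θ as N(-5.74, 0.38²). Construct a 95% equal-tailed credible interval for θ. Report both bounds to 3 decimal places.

[-6.485, -4.995]

The posterior is symmetric, so the 95% equal-tailed interval is θ = -5.74 ± z·0.38 with z = 1.960.
Half-width: 1.960 × 0.38 = 0.745.
-5.74 − 0.745 = -6.485; -5.74 + 0.745 = -4.995.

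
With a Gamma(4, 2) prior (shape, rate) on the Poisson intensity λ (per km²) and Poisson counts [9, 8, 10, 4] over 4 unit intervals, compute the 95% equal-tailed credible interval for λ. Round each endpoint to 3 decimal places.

[4.063, 7.919]

Posterior: Gamma(4+31, 2+4) = Gamma(35, 6) (shape, rate).
Equal-tailed 95% interval: Gamma(35, 6) quantiles at 0.025 and 0.975.
Posterior mean ≈ 5.833, SD ≈ 0.986; a Normal approximation gives roughly [3.901, 7.766].
Exact: lower = 4.063; upper = 7.919.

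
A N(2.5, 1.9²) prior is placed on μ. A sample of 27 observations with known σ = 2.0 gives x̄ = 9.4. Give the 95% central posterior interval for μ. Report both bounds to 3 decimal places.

Posterior precision = 1/1.9² + 27/2.0² = 0.2770 + 6.7500 = 7.0270, so posterior SD = 0.3772.
Posterior mean = (2.5/1.9² + 27·9.4/2.0²) / 7.0270 = 9.1280.
Interval: 9.1280 ± 1.960 × 0.3772 → [8.389, 9.867].

[8.389, 9.867]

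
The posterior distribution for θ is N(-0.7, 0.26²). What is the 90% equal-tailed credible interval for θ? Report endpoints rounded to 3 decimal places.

[-1.128, -0.272]

The posterior is symmetric, so the 90% equal-tailed interval is θ = -0.7 ± z·0.26 with z = 1.645.
Half-width: 1.645 × 0.26 = 0.428.
-0.7 − 0.428 = -1.128; -0.7 + 0.428 = -0.272.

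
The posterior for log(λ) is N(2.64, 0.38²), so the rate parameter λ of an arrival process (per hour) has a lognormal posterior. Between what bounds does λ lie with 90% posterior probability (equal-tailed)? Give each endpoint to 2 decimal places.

[7.50, 26.18]

On the log scale the 90% interval is 2.64 ± 1.645 × 0.38 = [2.0150, 3.2650].
Exponentiate: [e^2.0150, e^3.2650] = [7.50, 26.18].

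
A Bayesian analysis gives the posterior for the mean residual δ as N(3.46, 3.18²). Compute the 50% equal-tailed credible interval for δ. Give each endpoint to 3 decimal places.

[1.315, 5.605]

The posterior is symmetric, so the 50% equal-tailed interval is δ = 3.46 ± z·3.18 with z = 0.674.
Half-width: 0.674 × 3.18 = 2.145.
3.46 − 2.145 = 1.315; 3.46 + 2.145 = 5.605.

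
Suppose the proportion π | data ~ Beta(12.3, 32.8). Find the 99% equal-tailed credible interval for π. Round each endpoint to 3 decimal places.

[0.126, 0.457]

Posterior: Beta(12.3, 32.8).
Equal-tailed 99% interval: the 0.005 and 0.995 quantiles of Beta(12.3, 32.8).
Posterior mean ≈ 0.273, SD ≈ 0.066; a Normal approximation gives roughly [0.104, 0.442].
Exact: F⁻¹(0.005) = 0.126; F⁻¹(0.995) = 0.457.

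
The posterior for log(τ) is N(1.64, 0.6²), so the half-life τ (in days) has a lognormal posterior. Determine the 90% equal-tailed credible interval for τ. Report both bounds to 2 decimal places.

[1.92, 13.83]

On the log scale the 90% interval is 1.64 ± 1.645 × 0.6 = [0.6531, 2.6269].
Exponentiate: [e^0.6531, e^2.6269] = [1.92, 13.83].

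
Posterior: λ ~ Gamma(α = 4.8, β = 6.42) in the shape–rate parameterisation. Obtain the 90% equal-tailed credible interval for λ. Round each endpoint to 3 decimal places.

[0.288, 1.383]

Posterior: Gamma(shape 4.8, rate 6.42).
Equal-tailed 90% interval: Gamma(4.8, 6.42) quantiles at 0.05 and 0.95.
Posterior mean ≈ 0.748, SD ≈ 0.341; a Normal approximation gives roughly [0.186, 1.309].
Exact: lower = 0.288; upper = 1.383.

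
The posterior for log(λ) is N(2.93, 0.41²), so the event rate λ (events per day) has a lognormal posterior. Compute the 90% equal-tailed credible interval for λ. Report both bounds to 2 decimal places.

On the log scale the 90% interval is 2.93 ± 1.645 × 0.41 = [2.2556, 3.6044].
Exponentiate: [e^2.2556, e^3.6044] = [9.54, 36.76].

[9.54, 36.76]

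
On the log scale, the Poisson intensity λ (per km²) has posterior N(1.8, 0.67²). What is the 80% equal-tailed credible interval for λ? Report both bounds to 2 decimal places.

[2.56, 14.28]

On the log scale the 80% interval is 1.8 ± 1.282 × 0.67 = [0.9414, 2.6586].
Exponentiate: [e^0.9414, e^2.6586] = [2.56, 14.28].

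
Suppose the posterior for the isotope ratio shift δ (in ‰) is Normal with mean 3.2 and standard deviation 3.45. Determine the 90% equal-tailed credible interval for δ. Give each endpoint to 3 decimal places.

The posterior is symmetric, so the 90% equal-tailed interval is δ = 3.2 ± z·3.45 with z = 1.645.
Half-width: 1.645 × 3.45 = 5.675.
3.2 − 5.675 = -2.475; 3.2 + 5.675 = 8.875.

[-2.475, 8.875]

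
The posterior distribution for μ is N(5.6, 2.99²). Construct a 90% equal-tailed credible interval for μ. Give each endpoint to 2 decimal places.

The posterior is symmetric, so the 90% equal-tailed interval is μ = 5.6 ± z·2.99 with z = 1.645.
Half-width: 1.645 × 2.99 = 4.92.
5.6 − 4.92 = 0.68; 5.6 + 4.92 = 10.52.

[0.68, 10.52]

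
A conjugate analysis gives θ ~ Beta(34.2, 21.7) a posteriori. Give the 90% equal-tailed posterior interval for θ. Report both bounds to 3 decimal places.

[0.503, 0.716]

Posterior: Beta(34.2, 21.7).
Equal-tailed 90% interval: the 0.05 and 0.95 quantiles of Beta(34.2, 21.7).
Posterior mean ≈ 0.612, SD ≈ 0.065; a Normal approximation gives roughly [0.506, 0.718].
Exact: F⁻¹(0.05) = 0.503; F⁻¹(0.95) = 0.716.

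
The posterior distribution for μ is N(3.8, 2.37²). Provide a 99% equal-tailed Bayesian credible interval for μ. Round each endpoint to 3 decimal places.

The posterior is symmetric, so the 99% equal-tailed interval is μ = 3.8 ± z·2.37 with z = 2.576.
Half-width: 2.576 × 2.37 = 6.105.
3.8 − 6.105 = -2.305; 3.8 + 6.105 = 9.905.

[-2.305, 9.905]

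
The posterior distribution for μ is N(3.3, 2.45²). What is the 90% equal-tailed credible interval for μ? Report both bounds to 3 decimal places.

The posterior is symmetric, so the 90% equal-tailed interval is μ = 3.3 ± z·2.45 with z = 1.645.
Half-width: 1.645 × 2.45 = 4.030.
3.3 − 4.030 = -0.730; 3.3 + 4.030 = 7.330.

[-0.730, 7.330]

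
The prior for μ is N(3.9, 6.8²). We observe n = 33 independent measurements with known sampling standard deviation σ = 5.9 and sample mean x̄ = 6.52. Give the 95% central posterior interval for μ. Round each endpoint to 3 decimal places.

Posterior precision = 1/6.8² + 33/5.9² = 0.0216 + 0.9480 = 0.9696, so posterior SD = 1.0155.
Posterior mean = (3.9/6.8² + 33·6.52/5.9²) / 0.9696 = 6.4616.
Interval: 6.4616 ± 1.960 × 1.0155 → [4.471, 8.452].

[4.471, 8.452]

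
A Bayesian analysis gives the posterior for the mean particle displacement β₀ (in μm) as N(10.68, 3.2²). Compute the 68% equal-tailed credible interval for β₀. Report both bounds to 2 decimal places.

The posterior is symmetric, so the 68% equal-tailed interval is β₀ = 10.68 ± z·3.2 with z = 0.994.
Half-width: 0.994 × 3.2 = 3.18.
10.68 − 3.18 = 7.50; 10.68 + 3.18 = 13.86.

[7.50, 13.86]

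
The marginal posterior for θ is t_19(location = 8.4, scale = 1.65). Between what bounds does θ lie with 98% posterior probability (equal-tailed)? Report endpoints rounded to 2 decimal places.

[4.21, 12.59]

The t_19 distribution is symmetric; the 98% interval is 8.4 ± t·1.65 with t_{0.99,19} = 2.539.
Half-width: 2.539 × 1.65 = 4.19.
8.4 − 4.19 = 4.21; 8.4 + 4.19 = 12.59.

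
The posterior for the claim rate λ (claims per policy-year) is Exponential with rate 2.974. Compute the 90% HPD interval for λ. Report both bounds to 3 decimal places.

[0.000, 0.774]

The exponential density is strictly decreasing on [0, ∞), so the HPD interval is anchored at 0: [0, q] with P(λ ≤ q) = 0.90.
q = −ln(1 − 0.90) / 2.974 = 2.3026 / 2.974 = 0.774.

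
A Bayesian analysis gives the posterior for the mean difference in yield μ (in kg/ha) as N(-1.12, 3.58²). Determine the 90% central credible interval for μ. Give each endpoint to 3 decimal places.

[-7.009, 4.769]

The posterior is symmetric, so the 90% equal-tailed interval is μ = -1.12 ± z·3.58 with z = 1.645.
Half-width: 1.645 × 3.58 = 5.889.
-1.12 − 5.889 = -7.009; -1.12 + 5.889 = 4.769.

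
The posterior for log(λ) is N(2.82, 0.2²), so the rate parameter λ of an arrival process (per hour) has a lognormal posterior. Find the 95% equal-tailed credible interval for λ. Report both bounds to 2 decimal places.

[11.34, 24.83]

On the log scale the 95% interval is 2.82 ± 1.960 × 0.2 = [2.4280, 3.2120].
Exponentiate: [e^2.4280, e^3.2120] = [11.34, 24.83].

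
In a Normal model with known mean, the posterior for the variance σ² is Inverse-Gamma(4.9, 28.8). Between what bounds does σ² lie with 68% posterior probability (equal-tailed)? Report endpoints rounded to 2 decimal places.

[4.10, 10.39]

Inverse-Gamma(4.9, 28.8) quantiles: F⁻¹(0.16) and F⁻¹(0.84).
Equivalently, 1/σ² ~ Gamma(4.9, rate = 28.8); invert its 0.84 and 0.16 quantiles.
Posterior mean ≈ 7.38, SD ≈ 4.34; a Normal approximation gives roughly [3.07, 11.70].
Exact: lower = 4.10; upper = 10.39.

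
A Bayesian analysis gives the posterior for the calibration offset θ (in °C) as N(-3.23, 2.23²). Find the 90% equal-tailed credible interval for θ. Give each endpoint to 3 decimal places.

[-6.898, 0.438]

The posterior is symmetric, so the 90% equal-tailed interval is θ = -3.23 ± z·2.23 with z = 1.645.
Half-width: 1.645 × 2.23 = 3.668.
-3.23 − 3.668 = -6.898; -3.23 + 3.668 = 0.438.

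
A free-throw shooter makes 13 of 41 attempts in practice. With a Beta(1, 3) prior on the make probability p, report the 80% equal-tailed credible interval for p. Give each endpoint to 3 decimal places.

[0.225, 0.401]

Posterior: Beta(1+13, 3+28) = Beta(14, 31).
Equal-tailed 80% interval: the 0.1 and 0.9 quantiles of Beta(14, 31).
Posterior mean ≈ 0.311, SD ≈ 0.068; a Normal approximation gives roughly [0.224, 0.399].
Exact: F⁻¹(0.1) = 0.225; F⁻¹(0.9) = 0.401.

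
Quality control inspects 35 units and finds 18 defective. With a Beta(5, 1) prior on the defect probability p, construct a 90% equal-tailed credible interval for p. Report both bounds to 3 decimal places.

[0.433, 0.685]

Posterior: Beta(5+18, 1+17) = Beta(23, 18).
Equal-tailed 90% interval: the 0.05 and 0.95 quantiles of Beta(23, 18).
Posterior mean ≈ 0.561, SD ≈ 0.077; a Normal approximation gives roughly [0.435, 0.687].
Exact: F⁻¹(0.05) = 0.433; F⁻¹(0.95) = 0.685.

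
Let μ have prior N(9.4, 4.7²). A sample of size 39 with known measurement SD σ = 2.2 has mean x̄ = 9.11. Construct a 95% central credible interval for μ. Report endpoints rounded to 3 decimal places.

[8.423, 9.800]

Posterior precision = 1/4.7² + 39/2.2² = 0.0453 + 8.0579 = 8.1031, so posterior SD = 0.3513.
Posterior mean = (9.4/4.7² + 39·9.11/2.2²) / 8.1031 = 9.1116.
Interval: 9.1116 ± 1.960 × 0.3513 → [8.423, 9.800].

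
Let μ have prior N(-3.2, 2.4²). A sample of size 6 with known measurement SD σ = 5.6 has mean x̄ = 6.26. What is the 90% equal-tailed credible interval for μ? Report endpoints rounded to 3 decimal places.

[-0.963, 4.482]

Posterior precision = 1/2.4² + 6/5.6² = 0.1736 + 0.1913 = 0.3649, so posterior SD = 1.6554.
Posterior mean = (-3.2/2.4² + 6·6.26/5.6²) / 0.3649 = 1.7596.
Interval: 1.7596 ± 1.645 × 1.6554 → [-0.963, 4.482].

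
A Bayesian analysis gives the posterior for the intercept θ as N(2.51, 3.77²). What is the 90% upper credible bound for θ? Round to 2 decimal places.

Need U with P(θ ≤ U) = 0.90: U = 2.51 + z_{0.1}·3.77.
z = 1.282; U = 2.51 + 1.282 × 3.77 = 7.34.

7.34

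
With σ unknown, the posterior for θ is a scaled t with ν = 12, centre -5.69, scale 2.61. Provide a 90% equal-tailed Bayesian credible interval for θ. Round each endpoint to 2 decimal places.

The t_12 distribution is symmetric; the 90% interval is -5.69 ± t·2.61 with t_{0.95,12} = 1.782.
Half-width: 1.782 × 2.61 = 4.65.
-5.69 − 4.65 = -10.34; -5.69 + 4.65 = -1.04.

[-10.34, -1.04]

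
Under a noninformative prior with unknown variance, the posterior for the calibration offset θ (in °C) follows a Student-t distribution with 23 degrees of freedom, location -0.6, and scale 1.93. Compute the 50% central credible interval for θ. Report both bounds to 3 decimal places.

The t_23 distribution is symmetric; the 50% interval is -0.6 ± t·1.93 with t_{0.75,23} = 0.685.
Half-width: 0.685 × 1.93 = 1.323.
-0.6 − 1.323 = -1.923; -0.6 + 1.323 = 0.723.

[-1.923, 0.723]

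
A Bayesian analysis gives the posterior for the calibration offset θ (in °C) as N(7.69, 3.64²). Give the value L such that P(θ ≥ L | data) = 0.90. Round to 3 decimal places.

3.025

Need L with P(θ ≥ L) = 0.90: L = 7.69 − z_{0.1}·3.64.
z = 1.282; L = 7.69 − 1.282 × 3.64 = 3.025.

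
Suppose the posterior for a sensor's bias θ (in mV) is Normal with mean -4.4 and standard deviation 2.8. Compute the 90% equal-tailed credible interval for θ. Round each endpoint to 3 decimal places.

[-9.006, 0.206]

The posterior is symmetric, so the 90% equal-tailed interval is θ = -4.4 ± z·2.8 with z = 1.645.
Half-width: 1.645 × 2.8 = 4.606.
-4.4 − 4.606 = -9.006; -4.4 + 4.606 = 0.206.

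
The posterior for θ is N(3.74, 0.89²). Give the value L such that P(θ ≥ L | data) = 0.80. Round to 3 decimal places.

2.991

Need L with P(θ ≥ L) = 0.80: L = 3.74 − z_{0.2}·0.89.
z = 0.842; L = 3.74 − 0.842 × 0.89 = 2.991.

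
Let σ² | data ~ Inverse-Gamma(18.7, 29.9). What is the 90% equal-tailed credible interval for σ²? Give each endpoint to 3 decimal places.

[1.135, 2.451]

Inverse-Gamma(18.7, 29.9) quantiles: F⁻¹(0.05) and F⁻¹(0.95).
Equivalently, 1/σ² ~ Gamma(18.7, rate = 29.9); invert its 0.95 and 0.05 quantiles.
Posterior mean ≈ 1.689, SD ≈ 0.413; a Normal approximation gives roughly [1.009, 2.369].
Exact: lower = 1.135; upper = 2.451.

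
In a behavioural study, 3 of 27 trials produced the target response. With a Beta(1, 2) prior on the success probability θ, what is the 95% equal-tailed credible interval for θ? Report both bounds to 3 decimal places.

[0.039, 0.274]

Posterior: Beta(1+3, 2+24) = Beta(4, 26).
Equal-tailed 95% interval: the 0.025 and 0.975 quantiles of Beta(4, 26).
Posterior mean ≈ 0.133, SD ≈ 0.061; a Normal approximation gives roughly [0.014, 0.253].
Exact: F⁻¹(0.025) = 0.039; F⁻¹(0.975) = 0.274.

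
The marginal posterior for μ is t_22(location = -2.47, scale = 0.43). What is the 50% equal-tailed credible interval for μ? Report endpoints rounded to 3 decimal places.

The t_22 distribution is symmetric; the 50% interval is -2.47 ± t·0.43 with t_{0.75,22} = 0.686.
Half-width: 0.686 × 0.43 = 0.295.
-2.47 − 0.295 = -2.765; -2.47 + 0.295 = -2.175.

[-2.765, -2.175]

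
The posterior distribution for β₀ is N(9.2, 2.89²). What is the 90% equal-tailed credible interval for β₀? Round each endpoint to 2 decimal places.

[4.45, 13.95]

The posterior is symmetric, so the 90% equal-tailed interval is β₀ = 9.2 ± z·2.89 with z = 1.645.
Half-width: 1.645 × 2.89 = 4.75.
9.2 − 4.75 = 4.45; 9.2 + 4.75 = 13.95.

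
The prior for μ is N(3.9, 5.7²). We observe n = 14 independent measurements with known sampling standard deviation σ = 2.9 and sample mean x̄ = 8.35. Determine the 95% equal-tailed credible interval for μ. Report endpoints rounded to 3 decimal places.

Posterior precision = 1/5.7² + 14/2.9² = 0.0308 + 1.6647 = 1.6955, so posterior SD = 0.7680.
Posterior mean = (3.9/5.7² + 14·8.35/2.9²) / 1.6955 = 8.2692.
Interval: 8.2692 ± 1.960 × 0.7680 → [6.764, 9.774].

[6.764, 9.774]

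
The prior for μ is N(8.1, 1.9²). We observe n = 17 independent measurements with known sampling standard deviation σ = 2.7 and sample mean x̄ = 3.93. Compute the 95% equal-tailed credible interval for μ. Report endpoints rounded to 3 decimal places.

Posterior precision = 1/1.9² + 17/2.7² = 0.2770 + 2.3320 = 2.6090, so posterior SD = 0.6191.
Posterior mean = (8.1/1.9² + 17·3.93/2.7²) / 2.6090 = 4.3728.
Interval: 4.3728 ± 1.960 × 0.6191 → [3.159, 5.586].

[3.159, 5.586]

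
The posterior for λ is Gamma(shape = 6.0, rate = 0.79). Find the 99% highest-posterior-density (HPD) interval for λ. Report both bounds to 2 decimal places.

The posterior is unimodal and skewed, so the HPD interval has equal density at both endpoints and is the shortest 99% interval.
Solving f(1.48) = f(16.87) with F(16.87) − F(1.48) = 0.99 gives [1.48, 16.87].
For comparison, the equal-tailed interval is [1.95, 17.91]; the HPD is narrower and shifted toward the mode.

[1.48, 16.87]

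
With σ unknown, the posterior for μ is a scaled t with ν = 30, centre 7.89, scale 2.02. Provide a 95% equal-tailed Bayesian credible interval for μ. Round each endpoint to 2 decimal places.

The t_30 distribution is symmetric; the 95% interval is 7.89 ± t·2.02 with t_{0.975,30} = 2.042.
Half-width: 2.042 × 2.02 = 4.13.
7.89 − 4.13 = 3.76; 7.89 + 4.13 = 12.02.

[3.76, 12.02]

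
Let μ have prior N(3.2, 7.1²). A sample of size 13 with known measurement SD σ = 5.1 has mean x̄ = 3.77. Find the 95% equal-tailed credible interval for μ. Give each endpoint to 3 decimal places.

Posterior precision = 1/7.1² + 13/5.1² = 0.0198 + 0.4998 = 0.5196, so posterior SD = 1.3872.
Posterior mean = (3.2/7.1² + 13·3.77/5.1²) / 0.5196 = 3.7482.
Interval: 3.7482 ± 1.960 × 1.3872 → [1.029, 6.467].

[1.029, 6.467]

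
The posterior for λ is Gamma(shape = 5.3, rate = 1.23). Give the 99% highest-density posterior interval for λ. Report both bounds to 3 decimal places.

The posterior is unimodal and skewed, so the HPD interval has equal density at both endpoints and is the shortest 99% interval.
Solving f(0.707) = f(9.951) with F(9.951) − F(0.707) = 0.99 gives [0.707, 9.951].
For comparison, the equal-tailed interval is [0.984, 10.623]; the HPD is narrower and shifted toward the mode.

[0.707, 9.951]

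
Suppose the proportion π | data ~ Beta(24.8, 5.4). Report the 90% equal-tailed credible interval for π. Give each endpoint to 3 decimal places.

[0.697, 0.921]

Posterior: Beta(24.8, 5.4).
Equal-tailed 90% interval: the 0.05 and 0.95 quantiles of Beta(24.8, 5.4).
Posterior mean ≈ 0.821, SD ≈ 0.069; a Normal approximation gives roughly [0.708, 0.934].
Exact: F⁻¹(0.05) = 0.697; F⁻¹(0.95) = 0.921.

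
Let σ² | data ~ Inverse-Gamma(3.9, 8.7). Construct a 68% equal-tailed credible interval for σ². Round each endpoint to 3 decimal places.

Inverse-Gamma(3.9, 8.7) quantiles: F⁻¹(0.16) and F⁻¹(0.84).
Equivalently, 1/σ² ~ Gamma(3.9, rate = 8.7); invert its 0.84 and 0.16 quantiles.
Posterior mean ≈ 3.000, SD ≈ 2.176; a Normal approximation gives roughly [0.836, 5.164].
Exact: lower = 1.506; upper = 4.309.

[1.506, 4.309]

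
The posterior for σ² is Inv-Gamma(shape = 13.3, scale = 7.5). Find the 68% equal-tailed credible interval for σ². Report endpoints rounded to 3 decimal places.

Inverse-Gamma(13.3, 7.5) quantiles: F⁻¹(0.16) and F⁻¹(0.84).
Equivalently, 1/σ² ~ Gamma(13.3, rate = 7.5); invert its 0.84 and 0.16 quantiles.
Posterior mean ≈ 0.610, SD ≈ 0.181; a Normal approximation gives roughly [0.429, 0.790].
Exact: lower = 0.444; upper = 0.772.

[0.444, 0.772]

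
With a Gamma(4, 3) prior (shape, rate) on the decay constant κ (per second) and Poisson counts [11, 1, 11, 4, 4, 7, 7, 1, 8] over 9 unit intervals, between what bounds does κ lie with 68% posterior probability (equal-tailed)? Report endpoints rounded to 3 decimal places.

Posterior: Gamma(4+54, 3+9) = Gamma(58, 12) (shape, rate).
Equal-tailed 68% interval: Gamma(58, 12) quantiles at 0.16 and 0.84.
Posterior mean ≈ 4.833, SD ≈ 0.635; a Normal approximation gives roughly [4.202, 5.464].
Exact: lower = 4.204; upper = 5.462.

[4.204, 5.462]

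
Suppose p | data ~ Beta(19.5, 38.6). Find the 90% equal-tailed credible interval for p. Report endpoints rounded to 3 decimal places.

Posterior: Beta(19.5, 38.6).
Equal-tailed 90% interval: the 0.05 and 0.95 quantiles of Beta(19.5, 38.6).
Posterior mean ≈ 0.336, SD ≈ 0.061; a Normal approximation gives roughly [0.235, 0.437].
Exact: F⁻¹(0.05) = 0.238; F⁻¹(0.95) = 0.440.

[0.238, 0.440]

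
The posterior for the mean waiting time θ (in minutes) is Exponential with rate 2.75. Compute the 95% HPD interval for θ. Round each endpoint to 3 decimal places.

The exponential density is strictly decreasing on [0, ∞), so the HPD interval is anchored at 0: [0, q] with P(θ ≤ q) = 0.95.
q = −ln(1 − 0.95) / 2.75 = 2.9957 / 2.75 = 1.089.

[0.000, 1.089]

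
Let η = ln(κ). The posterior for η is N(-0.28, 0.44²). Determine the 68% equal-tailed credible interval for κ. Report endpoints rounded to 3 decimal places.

[0.488, 1.171]

On the log scale the 68% interval is -0.28 ± 0.994 × 0.44 = [-0.7176, 0.1576].
Exponentiate: [e^-0.7176, e^0.1576] = [0.488, 1.171].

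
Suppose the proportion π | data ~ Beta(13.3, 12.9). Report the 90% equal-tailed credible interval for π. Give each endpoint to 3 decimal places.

[0.349, 0.665]

Posterior: Beta(13.3, 12.9).
Equal-tailed 90% interval: the 0.05 and 0.95 quantiles of Beta(13.3, 12.9).
Posterior mean ≈ 0.508, SD ≈ 0.096; a Normal approximation gives roughly [0.350, 0.665].
Exact: F⁻¹(0.05) = 0.349; F⁻¹(0.95) = 0.665.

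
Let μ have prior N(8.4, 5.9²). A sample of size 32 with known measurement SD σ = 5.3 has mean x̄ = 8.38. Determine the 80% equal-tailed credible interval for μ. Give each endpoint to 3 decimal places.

Posterior precision = 1/5.9² + 32/5.3² = 0.0287 + 1.1392 = 1.1679, so posterior SD = 0.9253.
Posterior mean = (8.4/5.9² + 32·8.38/5.3²) / 1.1679 = 8.3805.
Interval: 8.3805 ± 1.282 × 0.9253 → [7.195, 9.566].

[7.195, 9.566]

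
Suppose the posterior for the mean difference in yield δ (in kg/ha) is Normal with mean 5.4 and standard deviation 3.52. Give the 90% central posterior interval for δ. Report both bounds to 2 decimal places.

[-0.39, 11.19]

The posterior is symmetric, so the 90% equal-tailed interval is δ = 5.4 ± z·3.52 with z = 1.645.
Half-width: 1.645 × 3.52 = 5.79.
5.4 − 5.79 = -0.39; 5.4 + 5.79 = 11.19.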